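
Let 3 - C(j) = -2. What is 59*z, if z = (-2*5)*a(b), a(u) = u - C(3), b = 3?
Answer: 1180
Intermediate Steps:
C(j) = 5 (C(j) = 3 - 1*(-2) = 3 + 2 = 5)
a(u) = -5 + u (a(u) = u - 1*5 = u - 5 = -5 + u)
z = 20 (z = (-2*5)*(-5 + 3) = -10*(-2) = 20)
59*z = 59*20 = 1180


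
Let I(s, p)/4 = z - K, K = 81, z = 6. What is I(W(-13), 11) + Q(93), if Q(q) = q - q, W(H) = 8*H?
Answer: -300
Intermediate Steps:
Q(q) = 0
I(s, p) = -300 (I(s, p) = 4*(6 - 1*81) = 4*(6 - 81) = 4*(-75) = -300)
I(W(-13), 11) + Q(93) = -300 + 0 = -300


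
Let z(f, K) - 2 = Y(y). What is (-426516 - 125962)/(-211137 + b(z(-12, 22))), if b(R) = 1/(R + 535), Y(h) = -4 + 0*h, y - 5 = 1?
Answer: 147235387/56268010 ≈ 2.6167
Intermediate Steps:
y = 6 (y = 5 + 1 = 6)
Y(h) = -4 (Y(h) = -4 + 0 = -4)
z(f, K) = -2 (z(f, K) = 2 - 4 = -2)
b(R) = 1/(535 + R)
(-426516 - 125962)/(-211137 + b(z(-12, 22))) = (-426516 - 125962)/(-211137 + 1/(535 - 2)) = -552478/(-211137 + 1/533) = -552478/(-112536020/533) = -552478*(-533/112536020) = 147235387/56268010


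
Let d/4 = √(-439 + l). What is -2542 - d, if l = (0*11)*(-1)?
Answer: -2542 - 4*I*√439 ≈ -2542.0 - 83.809*I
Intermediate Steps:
l = 0 (l = 0*(-1) = 0)
d = 4*I*√439 (d = 4*√(-439 + 0) = 4*√(-439) = 4*(I*√439) = 4*I*√439 ≈ 83.809*I)
-2542 - d = -2542 - 4*I*√439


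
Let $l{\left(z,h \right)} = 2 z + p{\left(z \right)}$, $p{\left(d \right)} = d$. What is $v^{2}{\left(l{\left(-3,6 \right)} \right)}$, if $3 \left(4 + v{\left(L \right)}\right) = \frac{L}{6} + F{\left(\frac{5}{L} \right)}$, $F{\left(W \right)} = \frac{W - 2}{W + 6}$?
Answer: $\frac{1874161}{86436} \approx 21.683$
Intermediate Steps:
$F{\left(W \right)} = \frac{-2 + W}{6 + W}$
$l{\left(z,h \right)} = 3 z$ ($l{\left(z,h \right)} = 2 z + z = 3 z$)
$v{\left(L \right)} = -4 + \frac{L}{18} + \frac{-2 + \frac{5}{L}}{3 \left(6 + \frac{5}{L}\right)}$ ($v{\left(L \right)} = -4 + \frac{\frac{L}{6} + \frac{-2 + \frac{5}{L}}{6 + \frac{5}{L}}}{3} = -4 + \left(\frac{L}{18} + \frac{-2 + \frac{5}{L}}{3 \left(6 + \frac{5}{L}\right)}\right) = -4 + \frac{L}{18} + \frac{-2 + \frac{5}{L}}{3 \left(6 + \frac{5}{L}\right)}$)
$v^{2}{\left(l{\left(-3,6 \right)} \right)} = \left(\frac{-330 - 439 \cdot 3 \left(-3\right) + 6 \left(3 \left(-3\right)\right)^{2}}{18 \left(5 + 6 \cdot 3 \left(-3\right)\right)}\right)^{2} = \left(\frac{-330 - -3951 + 6 \left(-9\right)^{2}}{18 \left(5 + 6 \left(-9\right)\right)}\right)^{2} = \left(\frac{-330 + 3951 + 6 \cdot 81}{18 \left(5 - 54\right)}\right)^{2} = \left(\frac{-330 + 3951 + 486}{18 \left(-49\right)}\right)^{2} = \left(\frac{1}{18} \left(- \frac{1}{49}\right) 4107\right)^{2} = \left(- \frac{1369}{294}\right)^{2} = \frac{1874161}{86436}$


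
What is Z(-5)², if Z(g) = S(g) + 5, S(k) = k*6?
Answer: 625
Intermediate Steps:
S(k) = 6*k
Z(g) = 5 + 6*g (Z(g) = 6*g + 5 = 5 + 6*g)
Z(-5)² = (5 + 6*(-5))² = (5 - 30)² = (-25)² = 625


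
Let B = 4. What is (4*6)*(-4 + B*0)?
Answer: -96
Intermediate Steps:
(4*6)*(-4 + B*0) = (4*6)*(-4 + 4*0) = 24*(-4 + 0) = 24*(-4) = -96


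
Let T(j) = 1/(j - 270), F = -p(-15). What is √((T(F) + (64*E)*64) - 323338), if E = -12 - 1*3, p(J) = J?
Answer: 23*I*√47297145/255 ≈ 620.3*I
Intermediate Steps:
E = -15 (E = -12 - 3 = -15)
F = 15 (F = -1*(-15) = 15)
T(j) = 1/(-270 + j)
√((T(F) + (64*E)*64) - 323338) = √((1/(-270 + 15) + (64*(-15))*64) - 323338) = √((1/(-255) - 960*64) - 323338) = √((-1/255 - 61440) - 323338) = √(-15667201/255 - 323338) = √(-98118391/255) = 23*I*√47297145/255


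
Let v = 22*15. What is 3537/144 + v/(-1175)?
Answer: 91299/3760 ≈ 24.282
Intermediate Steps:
v = 330
3537/144 + v/(-1175) = 3537/144 + 330/(-1175) = 3537*(1/144) + 330*(-1/1175) = 393/16 - 66/235 = 91299/3760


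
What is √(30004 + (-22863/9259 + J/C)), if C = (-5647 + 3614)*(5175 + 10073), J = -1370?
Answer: √154472837356054595477781642/71755361164 ≈ 173.21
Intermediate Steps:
C = -30999184 (C = -2033*15248 = -30999184)
√(30004 + (-22863/9259 + J/C)) = √(30004 + (-22863/9259 - 1370/(-30999184))) = √(30004 + (-22863*1/9259 - 1370*(-1/30999184))) = √(30004 + (-22863/9259 + 685/15499592)) = √(30004 - 354360829481/143510722328) = √(4305541351899831/143510722328) = √154472837356054595477781642/71755361164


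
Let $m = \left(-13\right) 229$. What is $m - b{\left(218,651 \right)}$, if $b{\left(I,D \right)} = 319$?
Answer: $-3296$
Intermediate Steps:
$m = -2977$
$m - b{\left(218,651 \right)} = -2977 - 319 = -3296$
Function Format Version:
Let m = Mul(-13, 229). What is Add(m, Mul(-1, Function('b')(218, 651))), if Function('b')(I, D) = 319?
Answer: -3296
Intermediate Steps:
m = -2977
Add(m, Mul(-1, Function('b')(218, 651))) = Add(-2977, Mul(-1, 319)) = Add(-2977, -319) = -3296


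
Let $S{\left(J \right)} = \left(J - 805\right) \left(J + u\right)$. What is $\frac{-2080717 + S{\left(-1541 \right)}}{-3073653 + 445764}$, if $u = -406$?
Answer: $- \frac{2486945}{2627889} \approx -0.94637$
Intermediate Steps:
$S{\left(J \right)} = \left(-805 + J\right) \left(-406 + J\right)$ ($S{\left(J \right)} = \left(J - 805\right) \left(J - 406\right) = \left(-805 + J\right) \left(-406 + J\right)$)
$\frac{-2080717 + S{\left(-1541 \right)}}{-3073653 + 445764} = \frac{-2080717 + \left(326830 + \left(-1541\right)^{2} - -1866151\right)}{-3073653 + 445764} = \frac{-2080717 + \left(326830 + 2374681 + 1866151\right)}{-2627889} = \left(-2080717 + 4567662\right) \left(- \frac{1}{2627889}\right) = 2486945 \left(- \frac{1}{2627889}\right) = - \frac{2486945}{2627889}$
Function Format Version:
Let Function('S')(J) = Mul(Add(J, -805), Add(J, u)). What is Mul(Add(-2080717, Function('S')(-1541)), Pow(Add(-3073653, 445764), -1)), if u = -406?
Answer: Rational(-2486945, 2627889) ≈ -0.94637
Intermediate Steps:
Function('S')(J) = Mul(Add(-805, J), Add(-406, J)) (Function('S')(J) = Mul(Add(J, -805), Add(J, -406)) = Mul(Add(-805, J), Add(-406, J)))
Mul(Add(-2080717, Function('S')(-1541)), Pow(Add(-3073653, 445764), -1)) = Mul(Add(-2080717, Add(326830, Pow(-1541, 2), Mul(-1211, -1541))), Pow(Add(-3073653, 445764), -1)) = Mul(Add(-2080717, Add(326830, 2374681, 1866151)), Pow(-2627889, -1)) = Mul(Add(-2080717, 4567662), Rational(-1, 2627889)) = Mul(2486945, Rational(-1, 2627889)) = Rational(-2486945, 2627889)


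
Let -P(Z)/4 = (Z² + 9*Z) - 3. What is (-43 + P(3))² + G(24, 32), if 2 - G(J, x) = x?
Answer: 30595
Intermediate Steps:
P(Z) = 12 - 36*Z - 4*Z² (P(Z) = -4*((Z² + 9*Z) - 3) = -4*(-3 + Z² + 9*Z) = 12 - 36*Z - 4*Z²)
G(J, x) = 2 - x
(-43 + P(3))² + G(24, 32) = (-43 + (12 - 36*3 - 4*3²))² + (2 - 1*32) = (-43 + (12 - 108 - 4*9))² + (2 - 32) = (-43 + (12 - 108 - 36))² - 30 = (-43 - 132)² - 30 = (-175)² - 30 = 30625 - 30 = 30595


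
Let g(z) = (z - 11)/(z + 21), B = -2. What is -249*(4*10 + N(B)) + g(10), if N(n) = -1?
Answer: -301042/31 ≈ -9711.0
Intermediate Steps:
g(z) = (-11 + z)/(21 + z)
-249*(4*10 + N(B)) + g(10) = -249*(4*10 - 1) + (-11 + 10)/(21 + 10) = -249*(40 - 1) - 1/31 = -249*39 + (1/31)*(-1) = -9711 - 1/31 = -301042/31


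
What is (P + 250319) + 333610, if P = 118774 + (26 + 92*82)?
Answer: 710273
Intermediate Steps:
P = 126344 (P = 118774 + (26 + 7544) = 118774 + 7570 = 126344)
(P + 250319) + 333610 = (126344 + 250319) + 333610 = 376663 + 333610 = 710273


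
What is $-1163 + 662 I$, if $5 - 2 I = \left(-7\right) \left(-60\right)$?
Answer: $-138528$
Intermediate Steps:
$I = - \frac{415}{2}$ ($I = \frac{5}{2} - \frac{\left(-7\right) \left(-60\right)}{2} = \frac{5}{2} - 210 = - \frac{415}{2} \approx -207.5$)
$-1163 + 662 I = -1163 + 662 \left(- \frac{415}{2}\right) = -1163 - 137365 = -138528$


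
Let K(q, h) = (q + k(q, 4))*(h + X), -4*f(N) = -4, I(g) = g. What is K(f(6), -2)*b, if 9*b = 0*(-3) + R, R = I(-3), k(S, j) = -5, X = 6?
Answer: 16/3 ≈ 5.3333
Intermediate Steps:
f(N) = 1 (f(N) = -¼*(-4) = 1)
R = -3
K(q, h) = (-5 + q)*(6 + h) (K(q, h) = (q - 5)*(h + 6) = (-5 + q)*(6 + h))
b = -⅓ (b = (0*(-3) - 3)/9 = (0 - 3)/9 = (⅑)*(-3) = -⅓ ≈ -0.33333)
K(f(6), -2)*b = (-30 - 5*(-2) + 6*1 - 2*1)*(-⅓) = (-30 + 10 + 6 - 2)*(-⅓) = -16*(-⅓) = 16/3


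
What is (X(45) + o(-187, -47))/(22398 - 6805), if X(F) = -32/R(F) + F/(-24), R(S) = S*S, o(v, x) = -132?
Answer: -2169031/252606600 ≈ -0.0085866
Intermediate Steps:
R(S) = S**2
X(F) = -32/F**2 - F/24 (X(F) = -32/F**2 + F/(-24) = -32/F**2 + F*(-1/24) = -32/F**2 - F/24)
(X(45) + o(-187, -47))/(22398 - 6805) = ((-32/45**2 - 1/24*45) - 132)/(22398 - 6805) = ((-32*1/2025 - 15/8) - 132)/15593 = ((-32/2025 - 15/8) - 132)*(1/15593) = (-30631/16200 - 132)*(1/15593) = -2169031/16200*1/15593 = -2169031/252606600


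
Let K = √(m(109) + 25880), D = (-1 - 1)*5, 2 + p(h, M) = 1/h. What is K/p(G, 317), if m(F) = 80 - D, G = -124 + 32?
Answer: -644*√530/185 ≈ -80.141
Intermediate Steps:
G = -92
p(h, M) = -2 + 1/h
D = -10 (D = -2*5 = -10)
m(F) = 90 (m(F) = 80 - 1*(-10) = 80 + 10 = 90)
K = 7*√530 (K = √(90 + 25880) = √25970 = 7*√530 ≈ 161.15)
K/p(G, 317) = (7*√530)/(-2 + 1/(-92)) = (7*√530)/(-2 - 1/92) = (7*√530)/(-185/92) = (7*√530)*(-92/185) = -644*√530/185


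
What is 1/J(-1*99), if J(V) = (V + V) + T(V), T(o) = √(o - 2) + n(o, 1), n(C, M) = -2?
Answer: -200/40101 - I*√101/40101 ≈ -0.0049874 - 0.00025061*I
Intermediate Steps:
T(o) = -2 + √(-2 + o) (T(o) = √(o - 2) - 2 = √(-2 + o) - 2 = -2 + √(-2 + o))
J(V) = -2 + √(-2 + V) + 2*V (J(V) = (V + V) + (-2 + √(-2 + V)) = 2*V + (-2 + √(-2 + V)) = -2 + √(-2 + V) + 2*V)
1/J(-1*99) = 1/(-2 + √(-2 - 1*99) + 2*(-1*99)) = 1/(-2 + √(-2 - 99) + 2*(-99)) = 1/(-2 + √(-101) - 198) = 1/(-2 + I*√101 - 198) = 1/(-200 + I*√101)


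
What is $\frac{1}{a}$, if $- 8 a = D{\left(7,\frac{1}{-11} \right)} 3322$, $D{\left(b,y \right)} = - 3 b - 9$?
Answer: $\frac{2}{24915} \approx 8.0273 \cdot 10^{-5}$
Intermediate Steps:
$D{\left(b,y \right)} = -9 - 3 b$
$a = \frac{24915}{2}$ ($a = - \frac{\left(-9 - 21\right) 3322}{8} = - \frac{\left(-30\right) 3322}{8} = \left(- \frac{1}{8}\right) \left(-99660\right) = \frac{24915}{2} \approx 12458.0$)
$\frac{1}{a} = \frac{1}{\frac{24915}{2}} = \frac{2}{24915}$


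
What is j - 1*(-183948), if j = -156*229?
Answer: 148224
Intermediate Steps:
j = -35724
j - 1*(-183948) = -35724 - 1*(-183948) = -35724 + 183948 = 148224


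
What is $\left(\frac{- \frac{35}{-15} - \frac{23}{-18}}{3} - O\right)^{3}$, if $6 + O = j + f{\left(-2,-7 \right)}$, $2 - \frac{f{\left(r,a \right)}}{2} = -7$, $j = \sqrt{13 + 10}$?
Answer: $- \frac{315457219}{157464} - \frac{362245 \sqrt{23}}{972} \approx -3790.7$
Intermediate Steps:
$j = \sqrt{23} \approx 4.7958$
$f{\left(r,a \right)} = 18$ ($f{\left(r,a \right)} = 4 - -14 = 4 + 14 = 18$)
$O = 12 + \sqrt{23}$ ($O = -6 + \left(\sqrt{23} + 18\right) = -6 + \left(18 + \sqrt{23}\right) = 12 + \sqrt{23} \approx 16.796$)
$\left(\frac{- \frac{35}{-15} - \frac{23}{-18}}{3} - O\right)^{3} = \left(\frac{- \frac{35}{-15} - \frac{23}{-18}}{3} - \left(12 + \sqrt{23}\right)\right)^{3} = \left(\left(\left(-35\right) \left(- \frac{1}{15}\right) - - \frac{23}{18}\right) \frac{1}{3} - \left(12 + \sqrt{23}\right)\right)^{3} = \left(\left(\frac{7}{3} + \frac{23}{18}\right) \frac{1}{3} - \left(12 + \sqrt{23}\right)\right)^{3} = \left(\frac{65}{18} \cdot \frac{1}{3} - \left(12 + \sqrt{23}\right)\right)^{3} = \left(\frac{65}{54} - \left(12 + \sqrt{23}\right)\right)^{3} = \left(- \frac{583}{54} - \sqrt{23}\right)^{3}$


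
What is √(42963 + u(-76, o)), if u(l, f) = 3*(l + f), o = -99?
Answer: √42438 ≈ 206.00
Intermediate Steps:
u(l, f) = 3*f + 3*l (u(l, f) = 3*(f + l) = 3*f + 3*l)
√(42963 + u(-76, o)) = √(42963 + (3*(-99) + 3*(-76))) = √(42963 + (-297 - 228)) = √(42963 - 525) = √42438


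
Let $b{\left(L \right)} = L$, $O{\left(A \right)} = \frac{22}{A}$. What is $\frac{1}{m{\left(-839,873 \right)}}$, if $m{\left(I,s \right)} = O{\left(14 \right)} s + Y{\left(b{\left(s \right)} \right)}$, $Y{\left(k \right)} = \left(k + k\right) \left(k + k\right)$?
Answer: $\frac{7}{21349215} \approx 3.2788 \cdot 10^{-7}$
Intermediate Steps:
$Y{\left(k \right)} = 4 k^{2}$ ($Y{\left(k \right)} = 2 k 2 k = 4 k^{2}$)
$m{\left(I,s \right)} = 4 s^{2} + \frac{11 s}{7}$ ($m{\left(I,s \right)} = \frac{22}{14} s + 4 s^{2} = 22 \cdot \frac{1}{14} s + 4 s^{2} = \frac{11 s}{7} + 4 s^{2} = 4 s^{2} + \frac{11 s}{7}$)
$\frac{1}{m{\left(-839,873 \right)}} = \frac{1}{\frac{1}{7} \cdot 873 \left(11 + 28 \cdot 873\right)} = \frac{1}{\frac{1}{7} \cdot 873 \left(11 + 24444\right)} = \frac{1}{\frac{1}{7} \cdot 873 \cdot 24455} = \frac{1}{\frac{21349215}{7}} = \frac{7}{21349215}$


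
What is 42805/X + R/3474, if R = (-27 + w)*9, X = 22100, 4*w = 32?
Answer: 1610283/853060 ≈ 1.8877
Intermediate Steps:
w = 8 (w = (1/4)*32 = 8)
R = -171 (R = (-27 + 8)*9 = -19*9 = -171)
42805/X + R/3474 = 42805/22100 - 171/3474 = 42805*(1/22100) - 171*1/3474 = 8561/4420 - 19/386 = 1610283/853060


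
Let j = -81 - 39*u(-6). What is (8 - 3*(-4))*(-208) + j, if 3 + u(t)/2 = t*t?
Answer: -6815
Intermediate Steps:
u(t) = -6 + 2*t² (u(t) = -6 + 2*(t*t) = -6 + 2*t²)
j = -2655 (j = -81 - 39*(-6 + 2*(-6)²) = -81 - 39*(-6 + 2*36) = -81 - 39*(-6 + 72) = -81 - 39*66 = -81 - 2574 = -2655)
(8 - 3*(-4))*(-208) + j = (8 - 3*(-4))*(-208) - 2655 = (8 + 12)*(-208) - 2655 = 20*(-208) - 2655 = -4160 - 2655 = -6815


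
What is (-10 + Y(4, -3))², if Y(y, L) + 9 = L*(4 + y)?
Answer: 1849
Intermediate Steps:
Y(y, L) = -9 + L*(4 + y)
(-10 + Y(4, -3))² = (-10 + (-9 + 4*(-3) - 3*4))² = (-10 + (-9 - 12 - 12))² = (-10 - 33)² = (-43)² = 1849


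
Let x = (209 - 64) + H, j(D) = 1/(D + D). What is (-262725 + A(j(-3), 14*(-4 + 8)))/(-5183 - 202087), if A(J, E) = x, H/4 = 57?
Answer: 131176/103635 ≈ 1.2658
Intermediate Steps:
j(D) = 1/(2*D)
H = 228 (H = 4*57 = 228)
x = 373 (x = (209 - 64) + 228 = 145 + 228 = 373)
A(J, E) = 373
(-262725 + A(j(-3), 14*(-4 + 8)))/(-5183 - 202087) = (-262725 + 373)/(-5183 - 202087) = -262352/(-207270) = -262352*(-1/207270) = 131176/103635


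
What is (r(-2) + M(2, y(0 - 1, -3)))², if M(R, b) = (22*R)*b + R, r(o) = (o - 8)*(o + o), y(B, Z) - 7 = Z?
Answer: 47524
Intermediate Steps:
y(B, Z) = 7 + Z
r(o) = 2*o*(-8 + o) (r(o) = (-8 + o)*(2*o) = 2*o*(-8 + o))
M(R, b) = R + 22*R*b (M(R, b) = 22*R*b + R = R + 22*R*b)
(r(-2) + M(2, y(0 - 1, -3)))² = (2*(-2)*(-8 - 2) + 2*(1 + 22*(7 - 3)))² = (2*(-2)*(-10) + 2*(1 + 22*4))² = (40 + 2*(1 + 88))² = (40 + 2*89)² = (40 + 178)² = 218² = 47524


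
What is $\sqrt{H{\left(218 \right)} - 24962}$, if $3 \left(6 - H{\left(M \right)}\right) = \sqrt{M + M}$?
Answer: $\frac{\sqrt{-224604 - 6 \sqrt{109}}}{3} \approx 158.0 i$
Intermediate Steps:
$H{\left(M \right)} = 6 - \frac{\sqrt{2} \sqrt{M}}{3}$ ($H{\left(M \right)} = 6 - \frac{\sqrt{M + M}}{3} = 6 - \frac{\sqrt{2 M}}{3} = 6 - \frac{\sqrt{2} \sqrt{M}}{3}$)
$\sqrt{H{\left(218 \right)} - 24962} = \sqrt{\left(6 - \frac{\sqrt{2} \sqrt{218}}{3}\right) - 24962} = \sqrt{\left(6 - \frac{2 \sqrt{109}}{3}\right) - 24962} = \sqrt{-24956 - \frac{2 \sqrt{109}}{3}}$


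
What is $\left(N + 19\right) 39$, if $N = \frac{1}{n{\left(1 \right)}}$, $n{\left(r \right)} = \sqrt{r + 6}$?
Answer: $741 + \frac{39 \sqrt{7}}{7} \approx 755.74$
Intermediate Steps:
$n{\left(r \right)} = \sqrt{6 + r}$
$N = \frac{\sqrt{7}}{7}$ ($N = \frac{1}{\sqrt{6 + 1}} = \frac{1}{\sqrt{7}} = \frac{\sqrt{7}}{7} \approx 0.37796$)
$\left(N + 19\right) 39 = \left(\frac{\sqrt{7}}{7} + 19\right) 39 = \left(19 + \frac{\sqrt{7}}{7}\right) 39 = 741 + \frac{39 \sqrt{7}}{7}$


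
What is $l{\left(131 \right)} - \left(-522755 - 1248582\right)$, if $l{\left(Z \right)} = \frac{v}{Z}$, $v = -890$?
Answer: $\frac{232044257}{131} \approx 1.7713 \cdot 10^{6}$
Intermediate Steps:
$l{\left(Z \right)} = - \frac{890}{Z}$
$l{\left(131 \right)} - \left(-522755 - 1248582\right) = - \frac{890}{131} - \left(-522755 - 1248582\right) = \left(-890\right) \frac{1}{131} - \left(-522755 - 1248582\right) = - \frac{890}{131} - -1771337 = - \frac{890}{131} + 1771337 = \frac{232044257}{131}$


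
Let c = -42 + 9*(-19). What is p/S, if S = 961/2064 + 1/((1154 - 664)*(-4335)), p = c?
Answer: -155640718800/340217681 ≈ -457.47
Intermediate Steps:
c = -213 (c = -42 - 171 = -213)
p = -213
S = 340217681/730707600 (S = 961*(1/2064) - 1/4335/490 = 961/2064 + (1/490)*(-1/4335) = 961/2064 - 1/2124150 = 340217681/730707600 ≈ 0.46560)
p/S = -213/340217681/730707600 = -213*730707600/340217681 = -155640718800/340217681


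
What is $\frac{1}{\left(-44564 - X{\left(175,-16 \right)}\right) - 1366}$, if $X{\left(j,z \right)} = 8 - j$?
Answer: $- \frac{1}{45763} \approx -2.1852 \cdot 10^{-5}$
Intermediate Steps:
$\frac{1}{\left(-44564 - X{\left(175,-16 \right)}\right) - 1366} = \frac{1}{\left(-44564 - \left(8 - 175\right)\right) - 1366} = \frac{1}{\left(-44564 - -167\right) - 1366} = \frac{1}{\left(-44564 + 167\right) - 1366} = \frac{1}{-44397 - 1366} = \frac{1}{-45763} = - \frac{1}{45763}$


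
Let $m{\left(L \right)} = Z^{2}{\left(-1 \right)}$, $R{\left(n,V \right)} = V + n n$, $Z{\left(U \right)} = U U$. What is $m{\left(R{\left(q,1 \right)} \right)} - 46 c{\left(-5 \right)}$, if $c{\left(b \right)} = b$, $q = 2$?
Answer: $231$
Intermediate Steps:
$Z{\left(U \right)} = U^{2}$
$R{\left(n,V \right)} = V + n^{2}$
$m{\left(L \right)} = 1$ ($m{\left(L \right)} = \left(\left(-1\right)^{2}\right)^{2} = 1^{2} = 1$)
$m{\left(R{\left(q,1 \right)} \right)} - 46 c{\left(-5 \right)} = 1 - -230 = 1 + 230 = 231$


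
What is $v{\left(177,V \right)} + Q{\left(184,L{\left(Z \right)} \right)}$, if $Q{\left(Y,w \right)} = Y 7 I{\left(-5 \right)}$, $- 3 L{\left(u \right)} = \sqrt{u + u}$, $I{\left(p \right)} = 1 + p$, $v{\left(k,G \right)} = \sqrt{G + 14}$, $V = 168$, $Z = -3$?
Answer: $-5152 + \sqrt{182} \approx -5138.5$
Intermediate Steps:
$v{\left(k,G \right)} = \sqrt{14 + G}$
$L{\left(u \right)} = - \frac{\sqrt{2} \sqrt{u}}{3}$ ($L{\left(u \right)} = - \frac{\sqrt{u + u}}{3} = - \frac{\sqrt{2 u}}{3} = - \frac{\sqrt{2} \sqrt{u}}{3}$)
$Q{\left(Y,w \right)} = - 28 Y$ ($Q{\left(Y,w \right)} = Y 7 \left(1 - 5\right) = 7 Y \left(-4\right) = - 28 Y$)
$v{\left(177,V \right)} + Q{\left(184,L{\left(Z \right)} \right)} = \sqrt{14 + 168} - 5152 = \sqrt{182} - 5152 = -5152 + \sqrt{182}$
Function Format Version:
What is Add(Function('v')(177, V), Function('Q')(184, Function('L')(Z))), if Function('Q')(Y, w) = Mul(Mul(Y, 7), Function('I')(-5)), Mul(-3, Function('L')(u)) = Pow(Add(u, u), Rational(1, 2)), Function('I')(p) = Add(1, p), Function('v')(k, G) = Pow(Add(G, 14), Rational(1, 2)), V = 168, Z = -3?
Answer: Add(-5152, Pow(182, Rational(1, 2))) ≈ -5138.5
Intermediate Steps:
Function('v')(k, G) = Pow(Add(14, G), Rational(1, 2))
Function('L')(u) = Mul(Rational(-1, 3), Pow(2, Rational(1, 2)), Pow(u, Rational(1, 2))) (Function('L')(u) = Mul(Rational(-1, 3), Pow(Add(u, u), Rational(1, 2))) = Mul(Rational(-1, 3), Pow(Mul(2, u), Rational(1, 2))) = Mul(Rational(-1, 3), Mul(Pow(2, Rational(1, 2)), Pow(u, Rational(1, 2)))) = Mul(Rational(-1, 3), Pow(2, Rational(1, 2)), Pow(u, Rational(1, 2))))
Function('Q')(Y, w) = Mul(-28, Y) (Function('Q')(Y, w) = Mul(Mul(Y, 7), Add(1, -5)) = Mul(Mul(7, Y), -4) = Mul(-28, Y))
Add(Function('v')(177, V), Function('Q')(184, Function('L')(Z))) = Add(Pow(Add(14, 168), Rational(1, 2)), Mul(-28, 184)) = Add(Pow(182, Rational(1, 2)), -5152) = Add(-5152, Pow(182, Rational(1, 2)))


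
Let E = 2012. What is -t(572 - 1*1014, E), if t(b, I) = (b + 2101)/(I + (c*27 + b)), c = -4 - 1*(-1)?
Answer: -1659/1489 ≈ -1.1142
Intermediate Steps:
c = -3 (c = -4 + 1 = -3)
t(b, I) = (2101 + b)/(-81 + I + b) (t(b, I) = (b + 2101)/(I + (-3*27 + b)) = (2101 + b)/(I + (-81 + b)) = (2101 + b)/(-81 + I + b))
-t(572 - 1*1014, E) = -(2101 + (572 - 1*1014))/(-81 + 2012 + (572 - 1*1014)) = -(2101 + (572 - 1014))/(-81 + 2012 + (572 - 1014)) = -(2101 - 442)/(-81 + 2012 - 442) = -1659/1489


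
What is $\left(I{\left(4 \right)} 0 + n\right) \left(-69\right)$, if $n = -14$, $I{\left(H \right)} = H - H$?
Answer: $966$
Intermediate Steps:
$I{\left(H \right)} = 0$
$\left(I{\left(4 \right)} 0 + n\right) \left(-69\right) = \left(0 \cdot 0 - 14\right) \left(-69\right) = \left(0 - 14\right) \left(-69\right) = \left(-14\right) \left(-69\right) = 966$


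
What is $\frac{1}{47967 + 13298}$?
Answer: $\frac{1}{61265} \approx 1.6323 \cdot 10^{-5}$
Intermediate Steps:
$\frac{1}{47967 + 13298} = \frac{1}{61265}$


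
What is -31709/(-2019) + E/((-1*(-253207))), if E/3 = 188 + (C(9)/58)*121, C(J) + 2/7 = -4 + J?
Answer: 3260236454075/207557322798 ≈ 15.708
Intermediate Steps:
C(J) = -30/7 + J (C(J) = -2/7 + (-4 + J) = -30/7 + J)
E = 240963/406 (E = 3*(188 + ((-30/7 + 9)/58)*121) = 3*(188 + ((33/7)*(1/58))*121) = 3*(188 + (33/406)*121) = 3*(188 + 3993/406) = 3*(80321/406) = 240963/406 ≈ 593.50)
-31709/(-2019) + E/((-1*(-253207))) = -31709/(-2019) + 240963/(406*((-1*(-253207)))) = -31709*(-1/2019) + (240963/406)/253207 = 31709/2019 + (240963/406)*(1/253207) = 31709/2019 + 240963/102802042 = 3260236454075/207557322798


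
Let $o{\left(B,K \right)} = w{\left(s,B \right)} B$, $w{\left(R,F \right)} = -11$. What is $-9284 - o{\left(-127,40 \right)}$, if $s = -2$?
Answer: $-10681$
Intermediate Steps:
$o{\left(B,K \right)} = - 11 B$
$-9284 - o{\left(-127,40 \right)} = -9284 - \left(-11\right) \left(-127\right) = -9284 - 1397 = -10681$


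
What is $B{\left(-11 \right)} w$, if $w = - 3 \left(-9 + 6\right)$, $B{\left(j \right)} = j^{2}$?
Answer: $1089$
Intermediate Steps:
$w = 9$ ($w = \left(-3\right) \left(-3\right) = 9$)
$B{\left(-11 \right)} w = \left(-11\right)^{2} \cdot 9 = 121 \cdot 9 = 1089$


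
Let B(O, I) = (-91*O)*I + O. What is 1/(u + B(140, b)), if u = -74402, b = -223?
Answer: 1/2766758 ≈ 3.6143e-7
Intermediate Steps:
B(O, I) = O - 91*I*O (B(O, I) = -91*I*O + O = O - 91*I*O)
1/(u + B(140, b)) = 1/(-74402 + 140*(1 - 91*(-223))) = 1/(-74402 + 140*(1 + 20293)) = 1/(-74402 + 140*20294) = 1/(-74402 + 2841160) = 1/2766758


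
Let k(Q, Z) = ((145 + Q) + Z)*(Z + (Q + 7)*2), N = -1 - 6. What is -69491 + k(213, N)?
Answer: 82492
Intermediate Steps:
N = -7 (N = -1 - 1*6 = -1 - 6 = -7)
k(Q, Z) = (14 + Z + 2*Q)*(145 + Q + Z) (k(Q, Z) = (145 + Q + Z)*(Z + (7 + Q)*2) = (145 + Q + Z)*(Z + (14 + 2*Q)) = (145 + Q + Z)*(14 + Z + 2*Q) = (14 + Z + 2*Q)*(145 + Q + Z))
-69491 + k(213, N) = -69491 + (2030 + (-7)² + 2*213² + 159*(-7) + 304*213 + 3*213*(-7)) = -69491 + (2030 + 49 + 2*45369 - 1113 + 64752 - 4473) = -69491 + (2030 + 49 + 90738 - 1113 + 64752 - 4473) = -69491 + 151983 = 82492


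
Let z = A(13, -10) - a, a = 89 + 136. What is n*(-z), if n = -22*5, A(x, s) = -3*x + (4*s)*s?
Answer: 14960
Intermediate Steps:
a = 225
A(x, s) = -3*x + 4*s**2
z = 136 (z = (-3*13 + 4*(-10)**2) - 1*225 = (-39 + 4*100) - 225 = (-39 + 400) - 225 = 361 - 225 = 136)
n = -110
n*(-z) = -(-110)*136 = -110*(-136) = 14960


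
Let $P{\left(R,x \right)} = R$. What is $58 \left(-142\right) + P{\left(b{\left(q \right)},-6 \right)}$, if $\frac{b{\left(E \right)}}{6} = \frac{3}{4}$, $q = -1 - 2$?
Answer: $- \frac{16463}{2} \approx -8231.5$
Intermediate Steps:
$q = -3$ ($q = -1 - 2 = -3$)
$b{\left(E \right)} = \frac{9}{2}$ ($b{\left(E \right)} = 6 \cdot \frac{3}{4} = \frac{9}{2}$)
$58 \left(-142\right) + P{\left(b{\left(q \right)},-6 \right)} = 58 \left(-142\right) + \frac{9}{2} = -8236 + \frac{9}{2} = - \frac{16463}{2}$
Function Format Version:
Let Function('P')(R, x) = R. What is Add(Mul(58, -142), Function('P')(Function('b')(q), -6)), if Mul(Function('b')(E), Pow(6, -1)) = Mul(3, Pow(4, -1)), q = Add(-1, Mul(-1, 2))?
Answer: Rational(-16463, 2) ≈ -8231.5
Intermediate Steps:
q = -3 (q = Add(-1, -2) = -3)
Function('b')(E) = Rational(9, 2) (Function('b')(E) = Mul(6, Mul(3, Pow(4, -1))) = Mul(6, Mul(3, Rational(1, 4))) = Mul(6, Rational(3, 4)) = Rational(9, 2))
Add(Mul(58, -142), Function('P')(Function('b')(q), -6)) = Add(Mul(58, -142), Rational(9, 2)) = Add(-8236, Rational(9, 2)) = Rational(-16463, 2)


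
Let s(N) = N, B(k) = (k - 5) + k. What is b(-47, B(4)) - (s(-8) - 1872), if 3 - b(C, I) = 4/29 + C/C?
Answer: 54574/29 ≈ 1881.9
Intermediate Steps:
B(k) = -5 + 2*k (B(k) = (-5 + k) + k = -5 + 2*k)
b(C, I) = 54/29 (b(C, I) = 3 - (4/29 + C/C) = 3 - (4*(1/29) + 1) = 3 - (4/29 + 1) = 3 - 1*33/29 = 3 - 33/29 = 54/29)
b(-47, B(4)) - (s(-8) - 1872) = 54/29 - (-8 - 1872) = 54/29 - 1*(-1880) = 54/29 + 1880 = 54574/29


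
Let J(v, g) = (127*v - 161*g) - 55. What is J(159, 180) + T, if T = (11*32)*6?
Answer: -6730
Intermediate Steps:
J(v, g) = -55 - 161*g + 127*v (J(v, g) = (-161*g + 127*v) - 55 = -55 - 161*g + 127*v)
T = 2112 (T = 352*6 = 2112)
J(159, 180) + T = (-55 - 161*180 + 127*159) + 2112 = (-55 - 28980 + 20193) + 2112 = -8842 + 2112 = -6730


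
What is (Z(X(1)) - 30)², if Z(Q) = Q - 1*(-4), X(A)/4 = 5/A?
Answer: 36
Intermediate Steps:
X(A) = 20/A (X(A) = 4*(5/A) = 20/A)
Z(Q) = 4 + Q (Z(Q) = Q + 4 = 4 + Q)
(Z(X(1)) - 30)² = ((4 + 20/1) - 30)² = ((4 + 20*1) - 30)² = ((4 + 20) - 30)² = (24 - 30)² = (-6)² = 36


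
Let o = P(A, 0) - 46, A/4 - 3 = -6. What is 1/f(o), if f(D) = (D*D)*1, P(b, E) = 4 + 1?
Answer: 1/1681 ≈ 0.00059488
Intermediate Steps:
A = -12 (A = 12 + 4*(-6) = 12 - 24 = -12)
P(b, E) = 5
o = -41 (o = 5 - 46 = -41)
f(D) = D² (f(D) = D²*1 = D²)
1/f(o) = 1/((-41)²) = 1/1681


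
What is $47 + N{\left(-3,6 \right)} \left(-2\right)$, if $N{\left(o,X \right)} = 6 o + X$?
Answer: $71$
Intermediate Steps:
$N{\left(o,X \right)} = X + 6 o$
$47 + N{\left(-3,6 \right)} \left(-2\right) = 47 + \left(6 + 6 \left(-3\right)\right) \left(-2\right) = 47 + \left(6 - 18\right) \left(-2\right) = 47 - -24 = 47 + 24 = 71$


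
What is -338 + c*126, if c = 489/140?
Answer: 1021/10 ≈ 102.10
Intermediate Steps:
c = 489/140 (c = 489*(1/140) = 489/140 ≈ 3.4929)
-338 + c*126 = -338 + (489/140)*126 = -338 + 4401/10 = 1021/10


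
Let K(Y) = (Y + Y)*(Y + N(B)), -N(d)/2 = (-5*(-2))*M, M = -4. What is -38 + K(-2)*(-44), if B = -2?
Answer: 13690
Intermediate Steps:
N(d) = 80 (N(d) = -2*(-5*(-2))*(-4) = -20*(-4) = -2*(-40) = 80)
K(Y) = 2*Y*(80 + Y) (K(Y) = (Y + Y)*(Y + 80) = (2*Y)*(80 + Y) = 2*Y*(80 + Y))
-38 + K(-2)*(-44) = -38 + (2*(-2)*(80 - 2))*(-44) = -38 + (2*(-2)*78)*(-44) = -38 - 312*(-44) = -38 + 13728 = 13690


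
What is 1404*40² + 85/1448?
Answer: 3252787285/1448 ≈ 2.2464e+6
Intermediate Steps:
1404*40² + 85/1448 = 1404*1600 + 85*(1/1448) = 2246400 + 85/1448 = 3252787285/1448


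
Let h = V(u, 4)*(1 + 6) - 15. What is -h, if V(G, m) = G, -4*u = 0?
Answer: 15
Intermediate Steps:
u = 0 (u = -¼*0 = 0)
h = -15 (h = 0*(1 + 6) - 15 = 0*7 - 15 = 0 - 15 = -15)
-h = -1*(-15) = 15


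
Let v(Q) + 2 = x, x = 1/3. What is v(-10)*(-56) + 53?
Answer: 439/3 ≈ 146.33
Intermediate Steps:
x = 1/3 ≈ 0.33333
v(Q) = -5/3 (v(Q) = -2 + 1/3 = -5/3)
v(-10)*(-56) + 53 = -5/3*(-56) + 53 = 280/3 + 53 = 439/3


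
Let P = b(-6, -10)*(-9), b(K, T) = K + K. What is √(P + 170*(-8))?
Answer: 2*I*√313 ≈ 35.384*I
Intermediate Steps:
b(K, T) = 2*K
P = 108 (P = (2*(-6))*(-9) = -12*(-9) = 108)
√(P + 170*(-8)) = √(108 + 170*(-8)) = √(108 - 1360) = √(-1252) = 2*I*√313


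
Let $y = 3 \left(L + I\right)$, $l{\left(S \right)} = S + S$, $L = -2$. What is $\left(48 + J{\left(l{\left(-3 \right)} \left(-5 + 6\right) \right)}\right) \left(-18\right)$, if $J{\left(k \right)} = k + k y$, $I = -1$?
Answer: $-1728$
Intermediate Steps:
$l{\left(S \right)} = 2 S$
$y = -9$ ($y = 3 \left(-2 - 1\right) = 3 \left(-3\right) = -9$)
$J{\left(k \right)} = - 8 k$ ($J{\left(k \right)} = k + k \left(-9\right) = k - 9 k = - 8 k$)
$\left(48 + J{\left(l{\left(-3 \right)} \left(-5 + 6\right) \right)}\right) \left(-18\right) = \left(48 - 8 \cdot 2 \left(-3\right) \left(-5 + 6\right)\right) \left(-18\right) = \left(48 - 8 \left(\left(-6\right) 1\right)\right) \left(-18\right) = \left(48 - -48\right) \left(-18\right) = \left(48 + 48\right) \left(-18\right) = 96 \left(-18\right) = -1728$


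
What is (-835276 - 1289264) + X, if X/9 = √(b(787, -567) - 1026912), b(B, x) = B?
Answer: -2124540 + 45*I*√41045 ≈ -2.1245e+6 + 9116.8*I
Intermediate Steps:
X = 45*I*√41045 (X = 9*√(787 - 1026912) = 9*√(-1026125) = 9*(5*I*√41045) = 45*I*√41045 ≈ 9116.8*I)
(-835276 - 1289264) + X = (-835276 - 1289264) + 45*I*√41045 = -2124540 + 45*I*√41045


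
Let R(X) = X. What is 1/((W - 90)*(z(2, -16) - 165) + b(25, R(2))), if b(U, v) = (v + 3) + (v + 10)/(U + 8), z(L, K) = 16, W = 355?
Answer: -11/434276 ≈ -2.5330e-5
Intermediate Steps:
b(U, v) = 3 + v + (10 + v)/(8 + U) (b(U, v) = (3 + v) + (10 + v)/(8 + U) = 3 + v + (10 + v)/(8 + U))
1/((W - 90)*(z(2, -16) - 165) + b(25, R(2))) = 1/((355 - 90)*(16 - 165) + (34 + 3*25 + 9*2 + 25*2)/(8 + 25)) = 1/(265*(-149) + (34 + 75 + 18 + 50)/33) = 1/(-39485 + (1/33)*177) = 1/(-39485 + 59/11) = 1/(-434276/11) = -11/434276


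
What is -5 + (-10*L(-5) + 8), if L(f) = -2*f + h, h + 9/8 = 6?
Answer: -583/4 ≈ -145.75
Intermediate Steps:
h = 39/8 (h = -9/8 + 6 = 39/8 ≈ 4.8750)
L(f) = 39/8 - 2*f (L(f) = -2*f + 39/8 = 39/8 - 2*f)
-5 + (-10*L(-5) + 8) = -5 + (-10*(39/8 - 2*(-5)) + 8) = -5 + (-10*(39/8 + 10) + 8) = -5 + (-10*119/8 + 8) = -5 + (-595/4 + 8) = -5 - 563/4 = -583/4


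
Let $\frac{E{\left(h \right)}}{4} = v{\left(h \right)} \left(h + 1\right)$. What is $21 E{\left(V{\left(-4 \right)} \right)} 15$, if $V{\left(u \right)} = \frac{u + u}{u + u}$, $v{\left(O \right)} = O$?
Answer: $2520$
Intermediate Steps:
$V{\left(u \right)} = 1$ ($V{\left(u \right)} = \frac{2 u}{2 u} = 2 u \frac{1}{2 u} = 1$)
$E{\left(h \right)} = 4 h \left(1 + h\right)$ ($E{\left(h \right)} = 4 h \left(h + 1\right) = 4 h \left(1 + h\right)$)
$21 E{\left(V{\left(-4 \right)} \right)} 15 = 21 \cdot 4 \cdot 1 \left(1 + 1\right) 15 = 21 \cdot 4 \cdot 1 \cdot 2 \cdot 15 = 21 \cdot 8 \cdot 15 = 168 \cdot 15 = 2520$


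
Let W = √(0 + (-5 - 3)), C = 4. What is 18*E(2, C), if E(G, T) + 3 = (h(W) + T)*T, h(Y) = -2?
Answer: 90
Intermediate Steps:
W = 2*I*√2 (W = √(0 - 8) = √(-8) = 2*I*√2 ≈ 2.8284*I)
E(G, T) = -3 + T*(-2 + T) (E(G, T) = -3 + (-2 + T)*T = -3 + T*(-2 + T))
18*E(2, C) = 18*(-3 + 4² - 2*4) = 18*(-3 + 16 - 8) = 18*5 = 90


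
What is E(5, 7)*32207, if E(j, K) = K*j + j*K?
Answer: 2254490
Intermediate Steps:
E(j, K) = 2*K*j (E(j, K) = K*j + K*j = 2*K*j)
E(5, 7)*32207 = (2*7*5)*32207 = 70*32207 = 2254490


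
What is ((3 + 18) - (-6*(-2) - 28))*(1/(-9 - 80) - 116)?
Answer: -382025/89 ≈ -4292.4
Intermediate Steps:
((3 + 18) - (-6*(-2) - 28))*(1/(-9 - 80) - 116) = (21 - (12 - 28))*(1/(-89) - 116) = (21 - 1*(-16))*(-1/89 - 116) = (21 + 16)*(-10325/89) = 37*(-10325/89) = -382025/89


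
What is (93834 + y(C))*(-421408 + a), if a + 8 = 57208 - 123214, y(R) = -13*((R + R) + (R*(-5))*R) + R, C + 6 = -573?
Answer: -10674041705028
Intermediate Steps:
C = -579 (C = -6 - 573 = -579)
y(R) = -25*R + 65*R**2 (y(R) = -13*(2*R + (-5*R)*R) + R = -13*(2*R - 5*R**2) + R = -13*(-5*R**2 + 2*R) + R = (-26*R + 65*R**2) + R = -25*R + 65*R**2)
a = -66014 (a = -8 + (57208 - 123214) = -8 - 66006 = -66014)
(93834 + y(C))*(-421408 + a) = (93834 + 5*(-579)*(-5 + 13*(-579)))*(-421408 - 66014) = (93834 + 5*(-579)*(-5 - 7527))*(-487422) = (93834 + 5*(-579)*(-7532))*(-487422) = (93834 + 21805140)*(-487422) = 21898974*(-487422) = -10674041705028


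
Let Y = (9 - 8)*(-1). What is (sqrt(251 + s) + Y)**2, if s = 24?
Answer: 276 - 10*sqrt(11) ≈ 242.83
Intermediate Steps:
Y = -1 (Y = 1*(-1) = -1)
(sqrt(251 + s) + Y)**2 = (sqrt(251 + 24) - 1)**2 = (sqrt(275) - 1)**2 = (5*sqrt(11) - 1)**2 = (-1 + 5*sqrt(11))**2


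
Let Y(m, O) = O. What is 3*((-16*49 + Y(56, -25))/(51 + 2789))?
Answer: -2427/2840 ≈ -0.85458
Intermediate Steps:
3*((-16*49 + Y(56, -25))/(51 + 2789)) = 3*((-16*49 - 25)/(51 + 2789)) = 3*((-784 - 25)/2840) = 3*(-809*1/2840) = 3*(-809/2840) = -2427/2840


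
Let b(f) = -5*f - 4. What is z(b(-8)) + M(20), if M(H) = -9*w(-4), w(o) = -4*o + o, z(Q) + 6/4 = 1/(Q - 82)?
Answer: -2519/23 ≈ -109.52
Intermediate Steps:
b(f) = -4 - 5*f
z(Q) = -3/2 + 1/(-82 + Q) (z(Q) = -3/2 + 1/(Q - 82) = -3/2 + 1/(-82 + Q))
w(o) = -3*o
M(H) = -108 (M(H) = -(-27)*(-4) = -9*12 = -108)
z(b(-8)) + M(20) = (248 - 3*(-4 - 5*(-8)))/(2*(-82 + (-4 - 5*(-8)))) - 108 = (248 - 3*(-4 + 40))/(2*(-82 + (-4 + 40))) - 108 = (248 - 3*36)/(2*(-82 + 36)) - 108 = (½)*(248 - 108)/(-46) - 108 = (½)*(-1/46)*140 - 108 = -35/23 - 108 = -2519/23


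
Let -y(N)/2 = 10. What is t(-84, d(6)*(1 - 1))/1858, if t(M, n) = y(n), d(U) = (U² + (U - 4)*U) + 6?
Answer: -10/929 ≈ -0.010764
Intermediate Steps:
d(U) = 6 + U² + U*(-4 + U) (d(U) = (U² + (-4 + U)*U) + 6 = (U² + U*(-4 + U)) + 6 = 6 + U² + U*(-4 + U))
y(N) = -20 (y(N) = -2*10 = -20)
t(M, n) = -20
t(-84, d(6)*(1 - 1))/1858 = -20/1858 = -20*1/1858 = -10/929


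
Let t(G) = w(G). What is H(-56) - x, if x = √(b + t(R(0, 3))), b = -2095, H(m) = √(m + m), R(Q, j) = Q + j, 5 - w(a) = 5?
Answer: I*(-√2095 + 4*√7) ≈ -35.188*I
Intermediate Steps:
w(a) = 0 (w(a) = 5 - 1*5 = 5 - 5 = 0)
t(G) = 0
H(m) = √2*√m (H(m) = √(2*m) = √2*√m)
x = I*√2095 (x = √(-2095 + 0) = √(-2095) = I*√2095 ≈ 45.771*I)
H(-56) - x = √2*√(-56) - I*√2095 = √2*(2*I*√14) - I*√2095 = 4*I*√7 - I*√2095 = -I*√2095 + 4*I*√7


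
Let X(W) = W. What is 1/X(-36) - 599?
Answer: -21565/36 ≈ -599.03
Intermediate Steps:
1/X(-36) - 599 = 1/(-36) - 599 = -1/36 - 1*599 = -1/36 - 599 = -21565/36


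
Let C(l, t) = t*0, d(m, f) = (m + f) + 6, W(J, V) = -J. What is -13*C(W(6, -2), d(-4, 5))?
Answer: 0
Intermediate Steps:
d(m, f) = 6 + f + m (d(m, f) = (f + m) + 6 = 6 + f + m)
C(l, t) = 0
-13*C(W(6, -2), d(-4, 5)) = -13*0 = 0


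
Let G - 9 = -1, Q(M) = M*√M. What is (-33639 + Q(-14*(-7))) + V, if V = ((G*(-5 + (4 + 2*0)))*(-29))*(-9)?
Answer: -35727 + 686*√2 ≈ -34757.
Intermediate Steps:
Q(M) = M^(3/2)
G = 8 (G = 9 - 1 = 8)
V = -2088 (V = ((8*(-5 + (4 + 2*0)))*(-29))*(-9) = ((8*(-5 + (4 + 0)))*(-29))*(-9) = ((8*(-5 + 4))*(-29))*(-9) = ((8*(-1))*(-29))*(-9) = -8*(-29)*(-9) = 232*(-9) = -2088)
(-33639 + Q(-14*(-7))) + V = (-33639 + (-14*(-7))^(3/2)) - 2088 = (-33639 + 98^(3/2)) - 2088 = (-33639 + 686*√2) - 2088 = -35727 + 686*√2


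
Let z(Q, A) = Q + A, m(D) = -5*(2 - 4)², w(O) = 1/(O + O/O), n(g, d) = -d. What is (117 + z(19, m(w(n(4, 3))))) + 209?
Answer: 325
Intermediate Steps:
w(O) = 1/(1 + O) (w(O) = 1/(O + 1) = 1/(1 + O))
m(D) = -20 (m(D) = -5*(-2)² = -5*4 = -20)
z(Q, A) = A + Q
(117 + z(19, m(w(n(4, 3))))) + 209 = (117 + (-20 + 19)) + 209 = (117 - 1) + 209 = 116 + 209 = 325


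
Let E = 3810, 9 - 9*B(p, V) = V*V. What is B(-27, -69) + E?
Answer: 3282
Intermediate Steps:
B(p, V) = 1 - V**2/9 (B(p, V) = 1 - V*V/9 = 1 - V**2/9)
B(-27, -69) + E = (1 - 1/9*(-69)**2) + 3810 = (1 - 1/9*4761) + 3810 = (1 - 529) + 3810 = -528 + 3810 = 3282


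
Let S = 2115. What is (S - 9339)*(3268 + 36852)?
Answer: -289826880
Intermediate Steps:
(S - 9339)*(3268 + 36852) = (2115 - 9339)*(3268 + 36852) = -7224*40120 = -289826880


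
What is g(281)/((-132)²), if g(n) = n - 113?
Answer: 7/726 ≈ 0.0096419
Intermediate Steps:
g(n) = -113 + n
g(281)/((-132)²) = (-113 + 281)/((-132)²) = 168/17424 = 168*(1/17424) = 7/726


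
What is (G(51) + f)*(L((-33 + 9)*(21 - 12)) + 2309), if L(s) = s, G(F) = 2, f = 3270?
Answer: 6848296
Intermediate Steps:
(G(51) + f)*(L((-33 + 9)*(21 - 12)) + 2309) = (2 + 3270)*((-33 + 9)*(21 - 12) + 2309) = 3272*(-24*9 + 2309) = 3272*(-216 + 2309) = 3272*2093 = 6848296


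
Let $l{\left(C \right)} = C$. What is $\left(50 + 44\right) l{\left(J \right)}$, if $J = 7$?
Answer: $658$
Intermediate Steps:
$\left(50 + 44\right) l{\left(J \right)} = \left(50 + 44\right) 7 = 94 \cdot 7 = 658$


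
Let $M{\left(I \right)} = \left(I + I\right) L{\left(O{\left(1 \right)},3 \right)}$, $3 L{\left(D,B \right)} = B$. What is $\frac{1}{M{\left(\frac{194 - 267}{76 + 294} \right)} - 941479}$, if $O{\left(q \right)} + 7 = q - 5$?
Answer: $- \frac{185}{174173688} \approx -1.0622 \cdot 10^{-6}$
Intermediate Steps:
$O{\left(q \right)} = -12 + q$ ($O{\left(q \right)} = -7 + \left(q - 5\right) = -7 + \left(-5 + q\right) = -12 + q$)
$L{\left(D,B \right)} = \frac{B}{3}$
$M{\left(I \right)} = 2 I$ ($M{\left(I \right)} = \left(I + I\right) \frac{1}{3} \cdot 3 = 2 I 1 = 2 I$)
$\frac{1}{M{\left(\frac{194 - 267}{76 + 294} \right)} - 941479} = \frac{1}{2 \frac{194 - 267}{76 + 294} - 941479} = \frac{1}{2 \left(- \frac{73}{370}\right) - 941479} = \frac{1}{- \frac{73}{185} - 941479} = \frac{1}{- \frac{174173688}{185}} = - \frac{185}{174173688}$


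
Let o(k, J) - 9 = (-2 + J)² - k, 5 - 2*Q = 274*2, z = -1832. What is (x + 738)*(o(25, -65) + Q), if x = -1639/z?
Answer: 11374762965/3664 ≈ 3.1045e+6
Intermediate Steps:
Q = -543/2 (Q = 5/2 - 137*2 = 5/2 - ½*548 = 5/2 - 274 = -543/2 ≈ -271.50)
x = 1639/1832 (x = -1639/(-1832) = -1639*(-1/1832) = 1639/1832 ≈ 0.89465)
o(k, J) = 9 + (-2 + J)² - k (o(k, J) = 9 + ((-2 + J)² - k) = 9 + (-2 + J)² - k)
(x + 738)*(o(25, -65) + Q) = (1639/1832 + 738)*((9 + (-2 - 65)² - 1*25) - 543/2) = 1353655*((9 + (-67)² - 25) - 543/2)/1832 = 1353655*((9 + 4489 - 25) - 543/2)/1832 = 1353655*(4473 - 543/2)/1832 = (1353655/1832)*(8403/2) = 11374762965/3664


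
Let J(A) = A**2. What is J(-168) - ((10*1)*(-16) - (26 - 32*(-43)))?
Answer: 29786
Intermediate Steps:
J(-168) - ((10*1)*(-16) - (26 - 32*(-43))) = (-168)**2 - ((10*1)*(-16) - (26 - 32*(-43))) = 28224 - (10*(-16) - (26 + 1376)) = 28224 - (-160 - 1*1402) = 28224 - (-160 - 1402) = 28224 - 1*(-1562) = 28224 + 1562 = 29786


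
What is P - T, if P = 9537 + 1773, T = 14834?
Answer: -3524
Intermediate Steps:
P = 11310
P - T = 11310 - 1*14834 = 11310 - 14834 = -3524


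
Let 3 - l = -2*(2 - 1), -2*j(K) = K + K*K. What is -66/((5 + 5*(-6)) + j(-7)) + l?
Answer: 148/23 ≈ 6.4348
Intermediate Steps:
j(K) = -K/2 - K²/2 (j(K) = -(K + K*K)/2 = -(K + K²)/2 = -K/2 - K²/2)
l = 5 (l = 3 - (-2)*(2 - 1) = 3 - (-2) = 3 - 1*(-2) = 3 + 2 = 5)
-66/((5 + 5*(-6)) + j(-7)) + l = -66/((5 + 5*(-6)) - ½*(-7)*(1 - 7)) + 5 = -66/((5 - 30) - ½*(-7)*(-6)) + 5 = -66/(-25 - 21) + 5 = -66/(-46) + 5 = -66*(-1/46) + 5 = 33/23 + 5 = 148/23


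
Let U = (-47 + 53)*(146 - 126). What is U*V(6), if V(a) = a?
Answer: 720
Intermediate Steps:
U = 120 (U = 6*20 = 120)
U*V(6) = 120*6 = 720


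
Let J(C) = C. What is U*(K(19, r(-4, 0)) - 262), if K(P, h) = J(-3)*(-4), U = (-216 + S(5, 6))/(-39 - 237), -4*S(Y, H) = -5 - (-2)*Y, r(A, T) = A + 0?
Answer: -108625/552 ≈ -196.78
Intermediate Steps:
r(A, T) = A
S(Y, H) = 5/4 - Y/2 (S(Y, H) = -(-5 - (-2)*Y)/4 = -(-5 + 2*Y)/4 = 5/4 - Y/2)
U = 869/1104 (U = (-216 + (5/4 - 1/2*5))/(-39 - 237) = (-216 + (5/4 - 5/2))/(-276) = (-216 - 5/4)*(-1/276) = -869/4*(-1/276) = 869/1104 ≈ 0.78714)
K(P, h) = 12 (K(P, h) = -3*(-4) = 12)
U*(K(19, r(-4, 0)) - 262) = 869*(12 - 262)/1104 = (869/1104)*(-250) = -108625/552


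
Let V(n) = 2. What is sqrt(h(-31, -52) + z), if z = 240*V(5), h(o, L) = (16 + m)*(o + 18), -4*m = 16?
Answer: 18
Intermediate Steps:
m = -4 (m = -1/4*16 = -4)
h(o, L) = 216 + 12*o (h(o, L) = (16 - 4)*(o + 18) = 12*(18 + o) = 216 + 12*o)
z = 480 (z = 240*2 = 480)
sqrt(h(-31, -52) + z) = sqrt((216 + 12*(-31)) + 480) = sqrt((216 - 372) + 480) = sqrt(-156 + 480) = sqrt(324) = 18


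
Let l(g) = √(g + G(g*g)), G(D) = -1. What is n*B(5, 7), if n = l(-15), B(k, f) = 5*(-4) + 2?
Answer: -72*I ≈ -72.0*I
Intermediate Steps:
B(k, f) = -18 (B(k, f) = -20 + 2 = -18)
l(g) = √(-1 + g) (l(g) = √(g - 1) = √(-1 + g))
n = 4*I (n = √(-1 - 15) = √(-16) = 4*I ≈ 4.0*I)
n*B(5, 7) = (4*I)*(-18) = -72*I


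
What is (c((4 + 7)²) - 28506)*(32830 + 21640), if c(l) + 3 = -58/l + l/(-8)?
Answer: -752007835995/484 ≈ -1.5537e+9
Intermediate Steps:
c(l) = -3 - 58/l - l/8 (c(l) = -3 + (-58/l + l/(-8)) = -3 + (-58/l + l*(-⅛)) = -3 + (-58/l - l/8) = -3 - 58/l - l/8)
(c((4 + 7)²) - 28506)*(32830 + 21640) = ((-3 - 58/(4 + 7)² - (4 + 7)²/8) - 28506)*(32830 + 21640) = ((-3 - 58/(11²) - ⅛*11²) - 28506)*54470 = ((-3 - 58/121 - ⅛*121) - 28506)*54470 = ((-3 - 58*1/121 - 121/8) - 28506)*54470 = ((-3 - 58/121 - 121/8) - 28506)*54470 = (-18009/968 - 28506)*54470 = -27611817/968*54470 = -752007835995/484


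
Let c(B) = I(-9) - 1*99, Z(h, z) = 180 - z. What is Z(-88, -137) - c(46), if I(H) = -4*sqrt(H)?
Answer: 416 + 12*I ≈ 416.0 + 12.0*I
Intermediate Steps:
c(B) = -99 - 12*I (c(B) = -12*I - 1*99 = -12*I - 99 = -99 - 12*I)
Z(-88, -137) - c(46) = (180 - 1*(-137)) - (-99 - 12*I) = (180 + 137) + (99 + 12*I) = 317 + (99 + 12*I) = 416 + 12*I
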